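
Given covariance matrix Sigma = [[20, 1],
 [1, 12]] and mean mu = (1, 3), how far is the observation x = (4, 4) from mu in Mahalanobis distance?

Step 1 — centre the observation: (x - mu) = (3, 1).

Step 2 — invert Sigma. det(Sigma) = 20·12 - (1)² = 239.
  Sigma^{-1} = (1/det) · [[d, -b], [-b, a]] = [[0.0502, -0.0042],
 [-0.0042, 0.0837]].

Step 3 — form the quadratic (x - mu)^T · Sigma^{-1} · (x - mu):
  Sigma^{-1} · (x - mu) = (0.1464, 0.0711).
  (x - mu)^T · [Sigma^{-1} · (x - mu)] = (3)·(0.1464) + (1)·(0.0711) = 0.5105.

Step 4 — take square root: d = √(0.5105) ≈ 0.7145.

d(x, mu) = √(0.5105) ≈ 0.7145


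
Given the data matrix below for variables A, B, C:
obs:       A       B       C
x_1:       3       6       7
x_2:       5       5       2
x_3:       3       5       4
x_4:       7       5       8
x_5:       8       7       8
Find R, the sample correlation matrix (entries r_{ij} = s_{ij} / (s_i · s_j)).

Step 1 — column means:
  mean(A) = (3 + 5 + 3 + 7 + 8) / 5 = 26/5 = 5.2
  mean(B) = (6 + 5 + 5 + 5 + 7) / 5 = 28/5 = 5.6
  mean(C) = (7 + 2 + 4 + 8 + 8) / 5 = 29/5 = 5.8

Step 2 — sample variances and covariances s[i,j] = (1/(n-1)) · Σ_k (x_{k,i} - mean_i) · (x_{k,j} - mean_j), with n-1 = 4:
  s[A,A] = ((-2.2)·(-2.2) + (-0.2)·(-0.2) + (-2.2)·(-2.2) + (1.8)·(1.8) + (2.8)·(2.8)) / 4 = 20.8/4 = 5.2
  s[A,B] = ((-2.2)·(0.4) + (-0.2)·(-0.6) + (-2.2)·(-0.6) + (1.8)·(-0.6) + (2.8)·(1.4)) / 4 = 3.4/4 = 0.85
  s[A,C] = ((-2.2)·(1.2) + (-0.2)·(-3.8) + (-2.2)·(-1.8) + (1.8)·(2.2) + (2.8)·(2.2)) / 4 = 12.2/4 = 3.05
  s[B,B] = ((0.4)·(0.4) + (-0.6)·(-0.6) + (-0.6)·(-0.6) + (-0.6)·(-0.6) + (1.4)·(1.4)) / 4 = 3.2/4 = 0.8
  s[B,C] = ((0.4)·(1.2) + (-0.6)·(-3.8) + (-0.6)·(-1.8) + (-0.6)·(2.2) + (1.4)·(2.2)) / 4 = 5.6/4 = 1.4
  s[C,C] = ((1.2)·(1.2) + (-3.8)·(-3.8) + (-1.8)·(-1.8) + (2.2)·(2.2) + (2.2)·(2.2)) / 4 = 28.8/4 = 7.2
  Sample standard deviations s_i = √(s[i,i]):
  s(A) = √(5.2) = 2.2804
  s(B) = √(0.8) = 0.8944
  s(C) = √(7.2) = 2.6833

Step 3 — r_{ij} = s_{ij} / (s_i · s_j):
  r[A,A] = 1 (diagonal).
  r[A,B] = 0.85 / (2.2804 · 0.8944) = 0.85 / 2.0396 = 0.4167
  r[A,C] = 3.05 / (2.2804 · 2.6833) = 3.05 / 6.1188 = 0.4985
  r[B,B] = 1 (diagonal).
  r[B,C] = 1.4 / (0.8944 · 2.6833) = 1.4 / 2.4 = 0.5833
  r[C,C] = 1 (diagonal).

R is symmetric with unit diagonal. Assembling:

R = [[1, 0.4167, 0.4985],
 [0.4167, 1, 0.5833],
 [0.4985, 0.5833, 1]]


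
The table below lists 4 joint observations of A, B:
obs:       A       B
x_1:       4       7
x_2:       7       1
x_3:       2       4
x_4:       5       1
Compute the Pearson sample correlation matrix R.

Step 1 — column means:
  mean(A) = (4 + 7 + 2 + 5) / 4 = 18/4 = 4.5
  mean(B) = (7 + 1 + 4 + 1) / 4 = 13/4 = 3.25

Step 2 — sample variances and covariances s[i,j] = (1/(n-1)) · Σ_k (x_{k,i} - mean_i) · (x_{k,j} - mean_j), with n-1 = 3:
  s[A,A] = ((-0.5)·(-0.5) + (2.5)·(2.5) + (-2.5)·(-2.5) + (0.5)·(0.5)) / 3 = 13/3 = 4.3333
  s[A,B] = ((-0.5)·(3.75) + (2.5)·(-2.25) + (-2.5)·(0.75) + (0.5)·(-2.25)) / 3 = -10.5/3 = -3.5
  s[B,B] = ((3.75)·(3.75) + (-2.25)·(-2.25) + (0.75)·(0.75) + (-2.25)·(-2.25)) / 3 = 24.75/3 = 8.25
  Sample standard deviations s_i = √(s[i,i]):
  s(A) = √(4.3333) = 2.0817
  s(B) = √(8.25) = 2.8723

Step 3 — r_{ij} = s_{ij} / (s_i · s_j):
  r[A,A] = 1 (diagonal).
  r[A,B] = -3.5 / (2.0817 · 2.8723) = -3.5 / 5.9791 = -0.5854
  r[B,B] = 1 (diagonal).

R is symmetric with unit diagonal. Assembling:

R = [[1, -0.5854],
 [-0.5854, 1]]


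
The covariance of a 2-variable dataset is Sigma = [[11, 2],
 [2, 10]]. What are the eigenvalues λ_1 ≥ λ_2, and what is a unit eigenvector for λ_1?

Step 1 — characteristic polynomial of 2×2 Sigma:
  det(Sigma - λI) = λ² - trace · λ + det = 0.
  trace = 11 + 10 = 21, det = 11·10 - (2)² = 106.
Step 2 — discriminant:
  Δ = trace² - 4·det = 441 - 424 = 17.
Step 3 — eigenvalues:
  λ = (trace ± √Δ)/2 = (21 ± 4.1231)/2,
  λ_1 = 12.5616,  λ_2 = 8.4384.

Step 4 — unit eigenvector for λ_1: solve (Sigma - λ_1 I)v = 0. First row:
  (11 - 12.5616)·v_x + (2)·v_y = 0, i.e. (-1.5616)·v_x + (2)·v_y = 0,
  so v ∝ (b, λ_1 - a) = (2, 1.5616) = u.
  ||u|| = √((2)² + (1.5616)²) = √(6.4384) ≈ 2.5374,
  v_1 = u/||u|| ≈ (0.7882, 0.6154) (||v_1|| = 1).

λ_1 = 12.5616,  λ_2 = 8.4384;  v_1 ≈ (0.7882, 0.6154)


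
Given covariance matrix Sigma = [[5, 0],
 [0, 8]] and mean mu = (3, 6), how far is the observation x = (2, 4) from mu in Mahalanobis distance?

Step 1 — centre the observation: (x - mu) = (-1, -2).

Step 2 — invert Sigma. det(Sigma) = 5·8 - (0)² = 40.
  Sigma^{-1} = (1/det) · [[d, -b], [-b, a]] = [[0.2, 0],
 [0, 0.125]].

Step 3 — form the quadratic (x - mu)^T · Sigma^{-1} · (x - mu):
  Sigma^{-1} · (x - mu) = (-0.2, -0.25).
  (x - mu)^T · [Sigma^{-1} · (x - mu)] = (-1)·(-0.2) + (-2)·(-0.25) = 0.7.

Step 4 — take square root: d = √(0.7) ≈ 0.8367.

d(x, mu) = √(0.7) ≈ 0.8367


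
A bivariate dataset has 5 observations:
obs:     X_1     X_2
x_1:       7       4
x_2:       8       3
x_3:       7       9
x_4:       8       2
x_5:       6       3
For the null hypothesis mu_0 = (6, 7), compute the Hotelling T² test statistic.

Step 1 — sample mean vector:
  mean(X_1) = (7 + 8 + 7 + 8 + 6) / 5 = 36/5 = 7.2
  mean(X_2) = (4 + 3 + 9 + 2 + 3) / 5 = 21/5 = 4.2
  x̄ = (7.2, 4.2),  deviation x̄ - mu_0 = (7.2, 4.2) - (6, 7) = (1.2, -2.8).

Step 2 — sample covariance matrix, S[i,j] = (1/(n-1)) · Σ_k (x_{k,i} - mean_i) · (x_{k,j} - mean_j), divisor n-1 = 4:
  S[X_1,X_1] = ((-0.2)·(-0.2) + (0.8)·(0.8) + (-0.2)·(-0.2) + (0.8)·(0.8) + (-1.2)·(-1.2)) / 4 = 2.8/4 = 0.7
  S[X_1,X_2] = ((-0.2)·(-0.2) + (0.8)·(-1.2) + (-0.2)·(4.8) + (0.8)·(-2.2) + (-1.2)·(-1.2)) / 4 = -2.2/4 = -0.55
  S[X_2,X_2] = ((-0.2)·(-0.2) + (-1.2)·(-1.2) + (4.8)·(4.8) + (-2.2)·(-2.2) + (-1.2)·(-1.2)) / 4 = 30.8/4 = 7.7
  S = [[0.7, -0.55],
 [-0.55, 7.7]].

Step 3 — invert S. det(S) = 0.7·7.7 - (-0.55)² = 5.0875.
  S^{-1} = (1/det) · [[d, -b], [-b, a]] = [[1.5135, 0.1081],
 [0.1081, 0.1376]].

Step 4 — quadratic form (x̄ - mu_0)^T · S^{-1} · (x̄ - mu_0):
  S^{-1} · (x̄ - mu_0) = (1.5135, -0.2555),
  (x̄ - mu_0)^T · [...] = (1.2)·(1.5135) + (-2.8)·(-0.2555) = 2.5317.

Step 5 — scale by n: T² = 5 · 2.5317 = 12.6585.

T² ≈ 12.6585


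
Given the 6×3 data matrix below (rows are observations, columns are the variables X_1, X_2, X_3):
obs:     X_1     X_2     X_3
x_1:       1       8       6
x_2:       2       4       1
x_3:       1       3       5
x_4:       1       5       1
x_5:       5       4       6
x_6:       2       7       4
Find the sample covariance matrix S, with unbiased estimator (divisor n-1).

Step 1 — column means:
  mean(X_1) = (1 + 2 + 1 + 1 + 5 + 2) / 6 = 12/6 = 2
  mean(X_2) = (8 + 4 + 3 + 5 + 4 + 7) / 6 = 31/6 = 5.1667
  mean(X_3) = (6 + 1 + 5 + 1 + 6 + 4) / 6 = 23/6 = 3.8333

Step 2 — sample covariance S[i,j] = (1/(n-1)) · Σ_k (x_{k,i} - mean_i) · (x_{k,j} - mean_j), with n-1 = 5.
  S[X_1,X_1] = ((-1)·(-1) + (0)·(0) + (-1)·(-1) + (-1)·(-1) + (3)·(3) + (0)·(0)) / 5 = 12/5 = 2.4
  S[X_1,X_2] = ((-1)·(2.8333) + (0)·(-1.1667) + (-1)·(-2.1667) + (-1)·(-0.1667) + (3)·(-1.1667) + (0)·(1.8333)) / 5 = -4/5 = -0.8
  S[X_1,X_3] = ((-1)·(2.1667) + (0)·(-2.8333) + (-1)·(1.1667) + (-1)·(-2.8333) + (3)·(2.1667) + (0)·(0.1667)) / 5 = 6/5 = 1.2
  S[X_2,X_2] = ((2.8333)·(2.8333) + (-1.1667)·(-1.1667) + (-2.1667)·(-2.1667) + (-0.1667)·(-0.1667) + (-1.1667)·(-1.1667) + (1.8333)·(1.8333)) / 5 = 18.8333/5 = 3.7667
  S[X_2,X_3] = ((2.8333)·(2.1667) + (-1.1667)·(-2.8333) + (-2.1667)·(1.1667) + (-0.1667)·(-2.8333) + (-1.1667)·(2.1667) + (1.8333)·(0.1667)) / 5 = 5.1667/5 = 1.0333
  S[X_3,X_3] = ((2.1667)·(2.1667) + (-2.8333)·(-2.8333) + (1.1667)·(1.1667) + (-2.8333)·(-2.8333) + (2.1667)·(2.1667) + (0.1667)·(0.1667)) / 5 = 26.8333/5 = 5.3667

S is symmetric (S[j,i] = S[i,j]). Assembling:

S = [[2.4, -0.8, 1.2],
 [-0.8, 3.7667, 1.0333],
 [1.2, 1.0333, 5.3667]]


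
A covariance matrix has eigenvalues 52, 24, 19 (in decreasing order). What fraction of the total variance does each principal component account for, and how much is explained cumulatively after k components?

Step 1 — total variance = trace(Sigma) = Σ λ_i = 52 + 24 + 19 = 95.

Step 2 — fraction explained by component i = λ_i / Σ λ:
  PC1: 52/95 = 0.5474
  PC2: 24/95 = 0.2526
  PC3: 19/95 = 0.2

Step 3 — cumulative fraction after k components = (λ_1 + ... + λ_k) / Σ λ:
  k = 1: 52/95 = 0.5474
  k = 2: (52 + 24)/95 = 76/95 = 0.8
  k = 3: (52 + 24 + 19)/95 = 95/95 = 1

Summary (fraction, with percent):

explained: PC1 0.5474 (54.74%), PC2 0.2526 (25.26%), PC3 0.2 (20%);  cumulative: 0.5474, 0.8, 1


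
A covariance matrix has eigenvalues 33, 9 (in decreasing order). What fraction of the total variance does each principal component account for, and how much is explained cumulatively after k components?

Step 1 — total variance = trace(Sigma) = Σ λ_i = 33 + 9 = 42.

Step 2 — fraction explained by component i = λ_i / Σ λ:
  PC1: 33/42 = 0.7857
  PC2: 9/42 = 0.2143

Step 3 — cumulative fraction after k components = (λ_1 + ... + λ_k) / Σ λ:
  k = 1: 33/42 = 0.7857
  k = 2: (33 + 9)/42 = 42/42 = 1

Summary (fraction, with percent):

explained: PC1 0.7857 (78.57%), PC2 0.2143 (21.43%);  cumulative: 0.7857, 1


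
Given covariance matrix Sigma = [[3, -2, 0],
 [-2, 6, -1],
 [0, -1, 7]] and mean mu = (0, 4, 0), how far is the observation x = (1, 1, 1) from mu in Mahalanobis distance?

Step 1 — centre the observation: (x - mu) = (1, -3, 1).

Step 2 — invert Sigma (cofactor / det for 3×3, or solve directly):
  Sigma^{-1} = [[0.4316, 0.1474, 0.0211],
 [0.1474, 0.2211, 0.0316],
 [0.0211, 0.0316, 0.1474]].

Step 3 — form the quadratic (x - mu)^T · Sigma^{-1} · (x - mu):
  Sigma^{-1} · (x - mu) = (0.0105, -0.4842, 0.0737).
  (x - mu)^T · [Sigma^{-1} · (x - mu)] = (1)·(0.0105) + (-3)·(-0.4842) + (1)·(0.0737) = 1.5368.

Step 4 — take square root: d = √(1.5368) ≈ 1.2397.

d(x, mu) = √(1.5368) ≈ 1.2397


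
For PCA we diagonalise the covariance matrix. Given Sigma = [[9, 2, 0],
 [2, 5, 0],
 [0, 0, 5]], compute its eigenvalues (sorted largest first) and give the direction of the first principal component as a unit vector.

Step 1 — characteristic polynomial p(λ) = det(λI - Sigma) = λ³ - tr·λ² + c_1·λ - det, where tr = trace, c_1 = sum of the principal 2×2 minors, det = det(Sigma):
  tr = 9 + 5 + 5 = 19,
  c_1 = (9·5 - (2)²) + (9·5 - (0)²) + (5·5 - (0)²) = 41 + 45 + 25 = 111,
  det = 9·(5·5 - (0)²) - (2)·((2)·5 - (0)·(0)) + (0)·((2)·(0) - 5·(0)) = 9·(25) - (2)·(10) + (0)·(0) = 205.
  So p(λ) = λ³ - 19λ² + 111λ - 205.
Step 2 — look for an integer root (rational root theorem: any rational root is an integer divisor of 205). Testing λ = 5:
  p(5) = 125 - 475 + 555 - 205 = 0  ✓
  Dividing out (λ - 5): p(λ) = (λ - 5)(λ² - 14λ + 41).
Step 3 — remaining eigenvalues from the quadratic λ² - 14λ + 41 = 0:
  Δ = 14² - 4·41 = 196 - 164 = 32,  λ = (14 ± √32)/2 = (14 ± 5.6569)/2 ≈ 9.8284 or 4.1716.
  Sorted: λ_1 = 9.8284,  λ_2 = 5,  λ_3 = 4.1716  (check: sum = 19 = tr ✓).

Step 4 — unit eigenvector for λ_1 ≈ 9.8284: v spans the null space of (Sigma - λ_1 I), whose rows are
  r_1 = (-0.8284, 2, 0),  r_2 = (2, -4.8284, 0),  r_3 = (0, 0, -4.8284).
  v is orthogonal to every row, so take v ∝ r_1 × r_3 = ((2)·(-4.8284) - (0)·(0), (0)·(0) - (-0.8284)·(-4.8284), (-0.8284)·(0) - (2)·(0)) ≈ (-9.6569, -4, 0).
  Rescale (multiply by -1 so the first nonzero entry is positive): u = (9.6569, 4, 0).
  ||u|| = √((9.6569)² + (4)² + (0)²) = √(109.2548) ≈ 10.4525,  v_1 = u/||u|| ≈ (0.9239, 0.3827, 0) (||v_1|| = 1).

λ_1 = 9.8284,  λ_2 = 5,  λ_3 = 4.1716;  v_1 ≈ (0.9239, 0.3827, 0)


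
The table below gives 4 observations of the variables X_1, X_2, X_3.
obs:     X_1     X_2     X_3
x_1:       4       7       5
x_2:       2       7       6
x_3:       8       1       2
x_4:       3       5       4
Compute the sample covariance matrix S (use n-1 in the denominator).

Step 1 — column means:
  mean(X_1) = (4 + 2 + 8 + 3) / 4 = 17/4 = 4.25
  mean(X_2) = (7 + 7 + 1 + 5) / 4 = 20/4 = 5
  mean(X_3) = (5 + 6 + 2 + 4) / 4 = 17/4 = 4.25

Step 2 — sample covariance S[i,j] = (1/(n-1)) · Σ_k (x_{k,i} - mean_i) · (x_{k,j} - mean_j), with n-1 = 3.
  S[X_1,X_1] = ((-0.25)·(-0.25) + (-2.25)·(-2.25) + (3.75)·(3.75) + (-1.25)·(-1.25)) / 3 = 20.75/3 = 6.9167
  S[X_1,X_2] = ((-0.25)·(2) + (-2.25)·(2) + (3.75)·(-4) + (-1.25)·(0)) / 3 = -20/3 = -6.6667
  S[X_1,X_3] = ((-0.25)·(0.75) + (-2.25)·(1.75) + (3.75)·(-2.25) + (-1.25)·(-0.25)) / 3 = -12.25/3 = -4.0833
  S[X_2,X_2] = ((2)·(2) + (2)·(2) + (-4)·(-4) + (0)·(0)) / 3 = 24/3 = 8
  S[X_2,X_3] = ((2)·(0.75) + (2)·(1.75) + (-4)·(-2.25) + (0)·(-0.25)) / 3 = 14/3 = 4.6667
  S[X_3,X_3] = ((0.75)·(0.75) + (1.75)·(1.75) + (-2.25)·(-2.25) + (-0.25)·(-0.25)) / 3 = 8.75/3 = 2.9167

S is symmetric (S[j,i] = S[i,j]). Assembling:

S = [[6.9167, -6.6667, -4.0833],
 [-6.6667, 8, 4.6667],
 [-4.0833, 4.6667, 2.9167]]


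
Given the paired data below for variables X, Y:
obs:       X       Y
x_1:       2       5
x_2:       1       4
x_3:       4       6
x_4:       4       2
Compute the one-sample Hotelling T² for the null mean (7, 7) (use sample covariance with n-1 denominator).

Step 1 — sample mean vector:
  mean(X) = (2 + 1 + 4 + 4) / 4 = 11/4 = 2.75
  mean(Y) = (5 + 4 + 6 + 2) / 4 = 17/4 = 4.25
  x̄ = (2.75, 4.25),  deviation x̄ - mu_0 = (2.75, 4.25) - (7, 7) = (-4.25, -2.75).

Step 2 — sample covariance matrix, S[i,j] = (1/(n-1)) · Σ_k (x_{k,i} - mean_i) · (x_{k,j} - mean_j), divisor n-1 = 3:
  S[X,X] = ((-0.75)·(-0.75) + (-1.75)·(-1.75) + (1.25)·(1.25) + (1.25)·(1.25)) / 3 = 6.75/3 = 2.25
  S[X,Y] = ((-0.75)·(0.75) + (-1.75)·(-0.25) + (1.25)·(1.75) + (1.25)·(-2.25)) / 3 = -0.75/3 = -0.25
  S[Y,Y] = ((0.75)·(0.75) + (-0.25)·(-0.25) + (1.75)·(1.75) + (-2.25)·(-2.25)) / 3 = 8.75/3 = 2.9167
  S = [[2.25, -0.25],
 [-0.25, 2.9167]].

Step 3 — invert S. det(S) = 2.25·2.9167 - (-0.25)² = 6.5.
  S^{-1} = (1/det) · [[d, -b], [-b, a]] = [[0.4487, 0.0385],
 [0.0385, 0.3462]].

Step 4 — quadratic form (x̄ - mu_0)^T · S^{-1} · (x̄ - mu_0):
  S^{-1} · (x̄ - mu_0) = (-2.0128, -1.1154),
  (x̄ - mu_0)^T · [...] = (-4.25)·(-2.0128) + (-2.75)·(-1.1154) = 11.6218.

Step 5 — scale by n: T² = 4 · 11.6218 = 46.4872.

T² ≈ 46.4872


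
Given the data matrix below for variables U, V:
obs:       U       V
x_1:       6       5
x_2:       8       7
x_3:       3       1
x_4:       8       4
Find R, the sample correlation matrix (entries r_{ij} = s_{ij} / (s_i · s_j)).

Step 1 — column means:
  mean(U) = (6 + 8 + 3 + 8) / 4 = 25/4 = 6.25
  mean(V) = (5 + 7 + 1 + 4) / 4 = 17/4 = 4.25

Step 2 — sample variances and covariances s[i,j] = (1/(n-1)) · Σ_k (x_{k,i} - mean_i) · (x_{k,j} - mean_j), with n-1 = 3:
  s[U,U] = ((-0.25)·(-0.25) + (1.75)·(1.75) + (-3.25)·(-3.25) + (1.75)·(1.75)) / 3 = 16.75/3 = 5.5833
  s[U,V] = ((-0.25)·(0.75) + (1.75)·(2.75) + (-3.25)·(-3.25) + (1.75)·(-0.25)) / 3 = 14.75/3 = 4.9167
  s[V,V] = ((0.75)·(0.75) + (2.75)·(2.75) + (-3.25)·(-3.25) + (-0.25)·(-0.25)) / 3 = 18.75/3 = 6.25
  Sample standard deviations s_i = √(s[i,i]):
  s(U) = √(5.5833) = 2.3629
  s(V) = √(6.25) = 2.5

Step 3 — r_{ij} = s_{ij} / (s_i · s_j):
  r[U,U] = 1 (diagonal).
  r[U,V] = 4.9167 / (2.3629 · 2.5) = 4.9167 / 5.9073 = 0.8323
  r[V,V] = 1 (diagonal).

R is symmetric with unit diagonal. Assembling:

R = [[1, 0.8323],
 [0.8323, 1]]


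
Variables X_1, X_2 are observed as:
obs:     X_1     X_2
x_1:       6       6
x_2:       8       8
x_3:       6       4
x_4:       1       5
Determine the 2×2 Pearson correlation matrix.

Step 1 — column means:
  mean(X_1) = (6 + 8 + 6 + 1) / 4 = 21/4 = 5.25
  mean(X_2) = (6 + 8 + 4 + 5) / 4 = 23/4 = 5.75

Step 2 — sample variances and covariances s[i,j] = (1/(n-1)) · Σ_k (x_{k,i} - mean_i) · (x_{k,j} - mean_j), with n-1 = 3:
  s[X_1,X_1] = ((0.75)·(0.75) + (2.75)·(2.75) + (0.75)·(0.75) + (-4.25)·(-4.25)) / 3 = 26.75/3 = 8.9167
  s[X_1,X_2] = ((0.75)·(0.25) + (2.75)·(2.25) + (0.75)·(-1.75) + (-4.25)·(-0.75)) / 3 = 8.25/3 = 2.75
  s[X_2,X_2] = ((0.25)·(0.25) + (2.25)·(2.25) + (-1.75)·(-1.75) + (-0.75)·(-0.75)) / 3 = 8.75/3 = 2.9167
  Sample standard deviations s_i = √(s[i,i]):
  s(X_1) = √(8.9167) = 2.9861
  s(X_2) = √(2.9167) = 1.7078

Step 3 — r_{ij} = s_{ij} / (s_i · s_j):
  r[X_1,X_1] = 1 (diagonal).
  r[X_1,X_2] = 2.75 / (2.9861 · 1.7078) = 2.75 / 5.0997 = 0.5392
  r[X_2,X_2] = 1 (diagonal).

R is symmetric with unit diagonal. Assembling:

R = [[1, 0.5392],
 [0.5392, 1]]


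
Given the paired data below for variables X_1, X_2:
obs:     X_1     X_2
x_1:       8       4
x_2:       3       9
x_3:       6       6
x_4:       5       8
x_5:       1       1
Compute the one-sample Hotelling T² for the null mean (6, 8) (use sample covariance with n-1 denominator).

Step 1 — sample mean vector:
  mean(X_1) = (8 + 3 + 6 + 5 + 1) / 5 = 23/5 = 4.6
  mean(X_2) = (4 + 9 + 6 + 8 + 1) / 5 = 28/5 = 5.6
  x̄ = (4.6, 5.6),  deviation x̄ - mu_0 = (4.6, 5.6) - (6, 8) = (-1.4, -2.4).

Step 2 — sample covariance matrix, S[i,j] = (1/(n-1)) · Σ_k (x_{k,i} - mean_i) · (x_{k,j} - mean_j), divisor n-1 = 4:
  S[X_1,X_1] = ((3.4)·(3.4) + (-1.6)·(-1.6) + (1.4)·(1.4) + (0.4)·(0.4) + (-3.6)·(-3.6)) / 4 = 29.2/4 = 7.3
  S[X_1,X_2] = ((3.4)·(-1.6) + (-1.6)·(3.4) + (1.4)·(0.4) + (0.4)·(2.4) + (-3.6)·(-4.6)) / 4 = 7.2/4 = 1.8
  S[X_2,X_2] = ((-1.6)·(-1.6) + (3.4)·(3.4) + (0.4)·(0.4) + (2.4)·(2.4) + (-4.6)·(-4.6)) / 4 = 41.2/4 = 10.3
  S = [[7.3, 1.8],
 [1.8, 10.3]].

Step 3 — invert S. det(S) = 7.3·10.3 - (1.8)² = 71.95.
  S^{-1} = (1/det) · [[d, -b], [-b, a]] = [[0.1432, -0.025],
 [-0.025, 0.1015]].

Step 4 — quadratic form (x̄ - mu_0)^T · S^{-1} · (x̄ - mu_0):
  S^{-1} · (x̄ - mu_0) = (-0.1404, -0.2085),
  (x̄ - mu_0)^T · [...] = (-1.4)·(-0.1404) + (-2.4)·(-0.2085) = 0.6969.

Step 5 — scale by n: T² = 5 · 0.6969 = 3.4844.

T² ≈ 3.4844


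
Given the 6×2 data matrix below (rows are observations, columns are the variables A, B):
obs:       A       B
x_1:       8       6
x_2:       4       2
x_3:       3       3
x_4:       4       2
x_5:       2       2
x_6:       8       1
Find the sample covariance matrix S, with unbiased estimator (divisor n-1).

Step 1 — column means:
  mean(A) = (8 + 4 + 3 + 4 + 2 + 8) / 6 = 29/6 = 4.8333
  mean(B) = (6 + 2 + 3 + 2 + 2 + 1) / 6 = 16/6 = 2.6667

Step 2 — sample covariance S[i,j] = (1/(n-1)) · Σ_k (x_{k,i} - mean_i) · (x_{k,j} - mean_j), with n-1 = 5.
  S[A,A] = ((3.1667)·(3.1667) + (-0.8333)·(-0.8333) + (-1.8333)·(-1.8333) + (-0.8333)·(-0.8333) + (-2.8333)·(-2.8333) + (3.1667)·(3.1667)) / 5 = 32.8333/5 = 6.5667
  S[A,B] = ((3.1667)·(3.3333) + (-0.8333)·(-0.6667) + (-1.8333)·(0.3333) + (-0.8333)·(-0.6667) + (-2.8333)·(-0.6667) + (3.1667)·(-1.6667)) / 5 = 7.6667/5 = 1.5333
  S[B,B] = ((3.3333)·(3.3333) + (-0.6667)·(-0.6667) + (0.3333)·(0.3333) + (-0.6667)·(-0.6667) + (-0.6667)·(-0.6667) + (-1.6667)·(-1.6667)) / 5 = 15.3333/5 = 3.0667

S is symmetric (S[j,i] = S[i,j]). Assembling:

S = [[6.5667, 1.5333],
 [1.5333, 3.0667]]


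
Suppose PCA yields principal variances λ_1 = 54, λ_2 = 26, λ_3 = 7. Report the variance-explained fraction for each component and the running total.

Step 1 — total variance = trace(Sigma) = Σ λ_i = 54 + 26 + 7 = 87.

Step 2 — fraction explained by component i = λ_i / Σ λ:
  PC1: 54/87 = 0.6207
  PC2: 26/87 = 0.2989
  PC3: 7/87 = 0.0805

Step 3 — cumulative fraction after k components = (λ_1 + ... + λ_k) / Σ λ:
  k = 1: 54/87 = 0.6207
  k = 2: (54 + 26)/87 = 80/87 = 0.9195
  k = 3: (54 + 26 + 7)/87 = 87/87 = 1

Summary (fraction, with percent):

explained: PC1 0.6207 (62.07%), PC2 0.2989 (29.89%), PC3 0.0805 (8.05%);  cumulative: 0.6207, 0.9195, 1


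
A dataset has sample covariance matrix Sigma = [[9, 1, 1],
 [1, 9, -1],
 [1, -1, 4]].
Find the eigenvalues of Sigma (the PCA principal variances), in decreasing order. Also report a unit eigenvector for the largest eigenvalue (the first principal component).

Step 1 — characteristic polynomial p(λ) = det(λI - Sigma) = λ³ - tr·λ² + c_1·λ - det, where tr = trace, c_1 = sum of the principal 2×2 minors, det = det(Sigma):
  tr = 9 + 9 + 4 = 22,
  c_1 = (9·9 - (1)²) + (9·4 - (1)²) + (9·4 - (-1)²) = 80 + 35 + 35 = 150,
  det = 9·(9·4 - (-1)²) - (1)·((1)·4 - (-1)·(1)) + (1)·((1)·(-1) - 9·(1)) = 9·(35) - (1)·(5) + (1)·(-10) = 300.
  So p(λ) = λ³ - 22λ² + 150λ - 300.
Step 2 — look for an integer root (rational root theorem: any rational root is an integer divisor of 300). Testing λ = 10:
  p(10) = 1000 - 2200 + 1500 - 300 = 0  ✓
  Dividing out (λ - 10): p(λ) = (λ - 10)(λ² - 12λ + 30).
Step 3 — remaining eigenvalues from the quadratic λ² - 12λ + 30 = 0:
  Δ = 12² - 4·30 = 144 - 120 = 24,  λ = (12 ± √24)/2 = (12 ± 4.899)/2 ≈ 8.4495 or 3.5505.
  Sorted: λ_1 = 10,  λ_2 = 8.4495,  λ_3 = 3.5505  (check: sum = 22 = tr ✓).

Step 4 — unit eigenvector for λ_1 = 10: v spans the null space of (Sigma - λ_1 I), whose rows are
  r_1 = (-1, 1, 1),  r_2 = (1, -1, -1),  r_3 = (1, -1, -6).
  v is orthogonal to every row, so take v ∝ r_1 × r_3 = ((1)·(-6) - (1)·(-1), (1)·(1) - (-1)·(-6), (-1)·(-1) - (1)·(1)) = (-5, -5, 0).
  Rescale (divide by 5; multiply by -1 so the first nonzero entry is positive): u = (1, 1, 0).
  ||u|| = √((1)² + (1)² + (0)²) = √(2) ≈ 1.4142,  v_1 = u/||u|| ≈ (0.7071, 0.7071, 0) (||v_1|| = 1).

λ_1 = 10,  λ_2 = 8.4495,  λ_3 = 3.5505;  v_1 ≈ (0.7071, 0.7071, 0)


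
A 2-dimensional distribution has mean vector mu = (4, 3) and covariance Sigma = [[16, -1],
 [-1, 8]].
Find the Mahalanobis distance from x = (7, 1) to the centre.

Step 1 — centre the observation: (x - mu) = (3, -2).

Step 2 — invert Sigma. det(Sigma) = 16·8 - (-1)² = 127.
  Sigma^{-1} = (1/det) · [[d, -b], [-b, a]] = [[0.063, 0.0079],
 [0.0079, 0.126]].

Step 3 — form the quadratic (x - mu)^T · Sigma^{-1} · (x - mu):
  Sigma^{-1} · (x - mu) = (0.1732, -0.2283).
  (x - mu)^T · [Sigma^{-1} · (x - mu)] = (3)·(0.1732) + (-2)·(-0.2283) = 0.9764.

Step 4 — take square root: d = √(0.9764) ≈ 0.9881.

d(x, mu) = √(0.9764) ≈ 0.9881


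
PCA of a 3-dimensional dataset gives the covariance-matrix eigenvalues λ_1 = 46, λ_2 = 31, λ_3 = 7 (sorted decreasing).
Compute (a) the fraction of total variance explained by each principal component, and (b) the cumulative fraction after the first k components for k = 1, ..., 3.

Step 1 — total variance = trace(Sigma) = Σ λ_i = 46 + 31 + 7 = 84.

Step 2 — fraction explained by component i = λ_i / Σ λ:
  PC1: 46/84 = 0.5476
  PC2: 31/84 = 0.369
  PC3: 7/84 = 0.0833

Step 3 — cumulative fraction after k components = (λ_1 + ... + λ_k) / Σ λ:
  k = 1: 46/84 = 0.5476
  k = 2: (46 + 31)/84 = 77/84 = 0.9167
  k = 3: (46 + 31 + 7)/84 = 84/84 = 1

Summary (fraction, with percent):

explained: PC1 0.5476 (54.76%), PC2 0.369 (36.9%), PC3 0.0833 (8.33%);  cumulative: 0.5476, 0.9167, 1


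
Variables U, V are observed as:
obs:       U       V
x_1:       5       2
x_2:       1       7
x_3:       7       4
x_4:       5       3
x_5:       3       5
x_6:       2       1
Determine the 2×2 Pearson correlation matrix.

Step 1 — column means:
  mean(U) = (5 + 1 + 7 + 5 + 3 + 2) / 6 = 23/6 = 3.8333
  mean(V) = (2 + 7 + 4 + 3 + 5 + 1) / 6 = 22/6 = 3.6667

Step 2 — sample variances and covariances s[i,j] = (1/(n-1)) · Σ_k (x_{k,i} - mean_i) · (x_{k,j} - mean_j), with n-1 = 5:
  s[U,U] = ((1.1667)·(1.1667) + (-2.8333)·(-2.8333) + (3.1667)·(3.1667) + (1.1667)·(1.1667) + (-0.8333)·(-0.8333) + (-1.8333)·(-1.8333)) / 5 = 24.8333/5 = 4.9667
  s[U,V] = ((1.1667)·(-1.6667) + (-2.8333)·(3.3333) + (3.1667)·(0.3333) + (1.1667)·(-0.6667) + (-0.8333)·(1.3333) + (-1.8333)·(-2.6667)) / 5 = -7.3333/5 = -1.4667
  s[V,V] = ((-1.6667)·(-1.6667) + (3.3333)·(3.3333) + (0.3333)·(0.3333) + (-0.6667)·(-0.6667) + (1.3333)·(1.3333) + (-2.6667)·(-2.6667)) / 5 = 23.3333/5 = 4.6667
  Sample standard deviations s_i = √(s[i,i]):
  s(U) = √(4.9667) = 2.2286
  s(V) = √(4.6667) = 2.1602

Step 3 — r_{ij} = s_{ij} / (s_i · s_j):
  r[U,U] = 1 (diagonal).
  r[U,V] = -1.4667 / (2.2286 · 2.1602) = -1.4667 / 4.8143 = -0.3046
  r[V,V] = 1 (diagonal).

R is symmetric with unit diagonal. Assembling:

R = [[1, -0.3046],
 [-0.3046, 1]]


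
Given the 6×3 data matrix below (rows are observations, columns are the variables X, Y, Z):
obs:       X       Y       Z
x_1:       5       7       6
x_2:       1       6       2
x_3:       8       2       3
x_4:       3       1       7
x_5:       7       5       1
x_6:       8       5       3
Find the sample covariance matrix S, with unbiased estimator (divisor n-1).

Step 1 — column means:
  mean(X) = (5 + 1 + 8 + 3 + 7 + 8) / 6 = 32/6 = 5.3333
  mean(Y) = (7 + 6 + 2 + 1 + 5 + 5) / 6 = 26/6 = 4.3333
  mean(Z) = (6 + 2 + 3 + 7 + 1 + 3) / 6 = 22/6 = 3.6667

Step 2 — sample covariance S[i,j] = (1/(n-1)) · Σ_k (x_{k,i} - mean_i) · (x_{k,j} - mean_j), with n-1 = 5.
  S[X,X] = ((-0.3333)·(-0.3333) + (-4.3333)·(-4.3333) + (2.6667)·(2.6667) + (-2.3333)·(-2.3333) + (1.6667)·(1.6667) + (2.6667)·(2.6667)) / 5 = 41.3333/5 = 8.2667
  S[X,Y] = ((-0.3333)·(2.6667) + (-4.3333)·(1.6667) + (2.6667)·(-2.3333) + (-2.3333)·(-3.3333) + (1.6667)·(0.6667) + (2.6667)·(0.6667)) / 5 = -3.6667/5 = -0.7333
  S[X,Z] = ((-0.3333)·(2.3333) + (-4.3333)·(-1.6667) + (2.6667)·(-0.6667) + (-2.3333)·(3.3333) + (1.6667)·(-2.6667) + (2.6667)·(-0.6667)) / 5 = -9.3333/5 = -1.8667
  S[Y,Y] = ((2.6667)·(2.6667) + (1.6667)·(1.6667) + (-2.3333)·(-2.3333) + (-3.3333)·(-3.3333) + (0.6667)·(0.6667) + (0.6667)·(0.6667)) / 5 = 27.3333/5 = 5.4667
  S[Y,Z] = ((2.6667)·(2.3333) + (1.6667)·(-1.6667) + (-2.3333)·(-0.6667) + (-3.3333)·(3.3333) + (0.6667)·(-2.6667) + (0.6667)·(-0.6667)) / 5 = -8.3333/5 = -1.6667
  S[Z,Z] = ((2.3333)·(2.3333) + (-1.6667)·(-1.6667) + (-0.6667)·(-0.6667) + (3.3333)·(3.3333) + (-2.6667)·(-2.6667) + (-0.6667)·(-0.6667)) / 5 = 27.3333/5 = 5.4667

S is symmetric (S[j,i] = S[i,j]). Assembling:

S = [[8.2667, -0.7333, -1.8667],
 [-0.7333, 5.4667, -1.6667],
 [-1.8667, -1.6667, 5.4667]]


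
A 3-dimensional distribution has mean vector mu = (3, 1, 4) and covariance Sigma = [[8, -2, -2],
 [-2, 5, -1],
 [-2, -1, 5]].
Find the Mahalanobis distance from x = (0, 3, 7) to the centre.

Step 1 — centre the observation: (x - mu) = (-3, 2, 3).

Step 2 — invert Sigma (cofactor / det for 3×3, or solve directly):
  Sigma^{-1} = [[0.1667, 0.0833, 0.0833],
 [0.0833, 0.25, 0.0833],
 [0.0833, 0.0833, 0.25]].

Step 3 — form the quadratic (x - mu)^T · Sigma^{-1} · (x - mu):
  Sigma^{-1} · (x - mu) = (-0.0833, 0.5, 0.6667).
  (x - mu)^T · [Sigma^{-1} · (x - mu)] = (-3)·(-0.0833) + (2)·(0.5) + (3)·(0.6667) = 3.25.

Step 4 — take square root: d = √(3.25) ≈ 1.8028.

d(x, mu) = √(3.25) ≈ 1.8028


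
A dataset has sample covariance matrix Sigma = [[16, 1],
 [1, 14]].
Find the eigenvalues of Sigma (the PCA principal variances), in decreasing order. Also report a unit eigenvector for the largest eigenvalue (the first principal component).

Step 1 — characteristic polynomial of 2×2 Sigma:
  det(Sigma - λI) = λ² - trace · λ + det = 0.
  trace = 16 + 14 = 30, det = 16·14 - (1)² = 223.
Step 2 — discriminant:
  Δ = trace² - 4·det = 900 - 892 = 8.
Step 3 — eigenvalues:
  λ = (trace ± √Δ)/2 = (30 ± 2.8284)/2,
  λ_1 = 16.4142,  λ_2 = 13.5858.

Step 4 — unit eigenvector for λ_1: solve (Sigma - λ_1 I)v = 0. First row:
  (16 - 16.4142)·v_x + (1)·v_y = 0, i.e. (-0.4142)·v_x + (1)·v_y = 0,
  so v ∝ (b, λ_1 - a) = (1, 0.4142) = u.
  ||u|| = √((1)² + (0.4142)²) = √(1.1716) ≈ 1.0824,
  v_1 = u/||u|| ≈ (0.9239, 0.3827) (||v_1|| = 1).

λ_1 = 16.4142,  λ_2 = 13.5858;  v_1 ≈ (0.9239, 0.3827)


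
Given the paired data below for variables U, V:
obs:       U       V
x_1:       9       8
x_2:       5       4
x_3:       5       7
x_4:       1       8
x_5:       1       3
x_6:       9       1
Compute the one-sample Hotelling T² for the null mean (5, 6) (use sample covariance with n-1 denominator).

Step 1 — sample mean vector:
  mean(U) = (9 + 5 + 5 + 1 + 1 + 9) / 6 = 30/6 = 5
  mean(V) = (8 + 4 + 7 + 8 + 3 + 1) / 6 = 31/6 = 5.1667
  x̄ = (5, 5.1667),  deviation x̄ - mu_0 = (5, 5.1667) - (5, 6) = (0, -0.8333).

Step 2 — sample covariance matrix, S[i,j] = (1/(n-1)) · Σ_k (x_{k,i} - mean_i) · (x_{k,j} - mean_j), divisor n-1 = 5:
  S[U,U] = ((4)·(4) + (0)·(0) + (0)·(0) + (-4)·(-4) + (-4)·(-4) + (4)·(4)) / 5 = 64/5 = 12.8
  S[U,V] = ((4)·(2.8333) + (0)·(-1.1667) + (0)·(1.8333) + (-4)·(2.8333) + (-4)·(-2.1667) + (4)·(-4.1667)) / 5 = -8/5 = -1.6
  S[V,V] = ((2.8333)·(2.8333) + (-1.1667)·(-1.1667) + (1.8333)·(1.8333) + (2.8333)·(2.8333) + (-2.1667)·(-2.1667) + (-4.1667)·(-4.1667)) / 5 = 42.8333/5 = 8.5667
  S = [[12.8, -1.6],
 [-1.6, 8.5667]].

Step 3 — invert S. det(S) = 12.8·8.5667 - (-1.6)² = 107.0933.
  S^{-1} = (1/det) · [[d, -b], [-b, a]] = [[0.08, 0.0149],
 [0.0149, 0.1195]].

Step 4 — quadratic form (x̄ - mu_0)^T · S^{-1} · (x̄ - mu_0):
  S^{-1} · (x̄ - mu_0) = (-0.0125, -0.0996),
  (x̄ - mu_0)^T · [...] = (0)·(-0.0125) + (-0.8333)·(-0.0996) = 0.083.

Step 5 — scale by n: T² = 6 · 0.083 = 0.498.

T² ≈ 0.498


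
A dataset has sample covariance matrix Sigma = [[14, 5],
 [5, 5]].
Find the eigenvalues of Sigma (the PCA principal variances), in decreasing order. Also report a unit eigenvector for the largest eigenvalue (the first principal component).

Step 1 — characteristic polynomial of 2×2 Sigma:
  det(Sigma - λI) = λ² - trace · λ + det = 0.
  trace = 14 + 5 = 19, det = 14·5 - (5)² = 45.
Step 2 — discriminant:
  Δ = trace² - 4·det = 361 - 180 = 181.
Step 3 — eigenvalues:
  λ = (trace ± √Δ)/2 = (19 ± 13.4536)/2,
  λ_1 = 16.2268,  λ_2 = 2.7732.

Step 4 — unit eigenvector for λ_1: solve (Sigma - λ_1 I)v = 0. First row:
  (14 - 16.2268)·v_x + (5)·v_y = 0, i.e. (-2.2268)·v_x + (5)·v_y = 0,
  so v ∝ (b, λ_1 - a) = (5, 2.2268) = u.
  ||u|| = √((5)² + (2.2268)²) = √(29.9587) ≈ 5.4735,
  v_1 = u/||u|| ≈ (0.9135, 0.4068) (||v_1|| = 1).

λ_1 = 16.2268,  λ_2 = 2.7732;  v_1 ≈ (0.9135, 0.4068)


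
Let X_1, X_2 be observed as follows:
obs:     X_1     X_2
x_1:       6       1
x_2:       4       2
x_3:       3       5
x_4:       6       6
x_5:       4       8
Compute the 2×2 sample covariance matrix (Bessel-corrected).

Step 1 — column means:
  mean(X_1) = (6 + 4 + 3 + 6 + 4) / 5 = 23/5 = 4.6
  mean(X_2) = (1 + 2 + 5 + 6 + 8) / 5 = 22/5 = 4.4

Step 2 — sample covariance S[i,j] = (1/(n-1)) · Σ_k (x_{k,i} - mean_i) · (x_{k,j} - mean_j), with n-1 = 4.
  S[X_1,X_1] = ((1.4)·(1.4) + (-0.6)·(-0.6) + (-1.6)·(-1.6) + (1.4)·(1.4) + (-0.6)·(-0.6)) / 4 = 7.2/4 = 1.8
  S[X_1,X_2] = ((1.4)·(-3.4) + (-0.6)·(-2.4) + (-1.6)·(0.6) + (1.4)·(1.6) + (-0.6)·(3.6)) / 4 = -4.2/4 = -1.05
  S[X_2,X_2] = ((-3.4)·(-3.4) + (-2.4)·(-2.4) + (0.6)·(0.6) + (1.6)·(1.6) + (3.6)·(3.6)) / 4 = 33.2/4 = 8.3

S is symmetric (S[j,i] = S[i,j]). Assembling:

S = [[1.8, -1.05],
 [-1.05, 8.3]]


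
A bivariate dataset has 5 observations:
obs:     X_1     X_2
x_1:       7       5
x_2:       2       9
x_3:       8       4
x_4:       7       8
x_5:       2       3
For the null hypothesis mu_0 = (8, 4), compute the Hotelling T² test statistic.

Step 1 — sample mean vector:
  mean(X_1) = (7 + 2 + 8 + 7 + 2) / 5 = 26/5 = 5.2
  mean(X_2) = (5 + 9 + 4 + 8 + 3) / 5 = 29/5 = 5.8
  x̄ = (5.2, 5.8),  deviation x̄ - mu_0 = (5.2, 5.8) - (8, 4) = (-2.8, 1.8).

Step 2 — sample covariance matrix, S[i,j] = (1/(n-1)) · Σ_k (x_{k,i} - mean_i) · (x_{k,j} - mean_j), divisor n-1 = 4:
  S[X_1,X_1] = ((1.8)·(1.8) + (-3.2)·(-3.2) + (2.8)·(2.8) + (1.8)·(1.8) + (-3.2)·(-3.2)) / 4 = 34.8/4 = 8.7
  S[X_1,X_2] = ((1.8)·(-0.8) + (-3.2)·(3.2) + (2.8)·(-1.8) + (1.8)·(2.2) + (-3.2)·(-2.8)) / 4 = -3.8/4 = -0.95
  S[X_2,X_2] = ((-0.8)·(-0.8) + (3.2)·(3.2) + (-1.8)·(-1.8) + (2.2)·(2.2) + (-2.8)·(-2.8)) / 4 = 26.8/4 = 6.7
  S = [[8.7, -0.95],
 [-0.95, 6.7]].

Step 3 — invert S. det(S) = 8.7·6.7 - (-0.95)² = 57.3875.
  S^{-1} = (1/det) · [[d, -b], [-b, a]] = [[0.1168, 0.0166],
 [0.0166, 0.1516]].

Step 4 — quadratic form (x̄ - mu_0)^T · S^{-1} · (x̄ - mu_0):
  S^{-1} · (x̄ - mu_0) = (-0.2971, 0.2265),
  (x̄ - mu_0)^T · [...] = (-2.8)·(-0.2971) + (1.8)·(0.2265) = 1.2396.

Step 5 — scale by n: T² = 5 · 1.2396 = 6.1982.

T² ≈ 6.1982


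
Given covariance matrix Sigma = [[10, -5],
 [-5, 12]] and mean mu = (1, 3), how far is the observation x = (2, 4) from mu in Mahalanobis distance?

Step 1 — centre the observation: (x - mu) = (1, 1).

Step 2 — invert Sigma. det(Sigma) = 10·12 - (-5)² = 95.
  Sigma^{-1} = (1/det) · [[d, -b], [-b, a]] = [[0.1263, 0.0526],
 [0.0526, 0.1053]].

Step 3 — form the quadratic (x - mu)^T · Sigma^{-1} · (x - mu):
  Sigma^{-1} · (x - mu) = (0.1789, 0.1579).
  (x - mu)^T · [Sigma^{-1} · (x - mu)] = (1)·(0.1789) + (1)·(0.1579) = 0.3368.

Step 4 — take square root: d = √(0.3368) ≈ 0.5804.

d(x, mu) = √(0.3368) ≈ 0.5804


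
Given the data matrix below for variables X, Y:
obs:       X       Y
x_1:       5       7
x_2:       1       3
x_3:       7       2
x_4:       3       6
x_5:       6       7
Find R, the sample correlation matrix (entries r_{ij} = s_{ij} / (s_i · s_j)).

Step 1 — column means:
  mean(X) = (5 + 1 + 7 + 3 + 6) / 5 = 22/5 = 4.4
  mean(Y) = (7 + 3 + 2 + 6 + 7) / 5 = 25/5 = 5

Step 2 — sample variances and covariances s[i,j] = (1/(n-1)) · Σ_k (x_{k,i} - mean_i) · (x_{k,j} - mean_j), with n-1 = 4:
  s[X,X] = ((0.6)·(0.6) + (-3.4)·(-3.4) + (2.6)·(2.6) + (-1.4)·(-1.4) + (1.6)·(1.6)) / 4 = 23.2/4 = 5.8
  s[X,Y] = ((0.6)·(2) + (-3.4)·(-2) + (2.6)·(-3) + (-1.4)·(1) + (1.6)·(2)) / 4 = 2/4 = 0.5
  s[Y,Y] = ((2)·(2) + (-2)·(-2) + (-3)·(-3) + (1)·(1) + (2)·(2)) / 4 = 22/4 = 5.5
  Sample standard deviations s_i = √(s[i,i]):
  s(X) = √(5.8) = 2.4083
  s(Y) = √(5.5) = 2.3452

Step 3 — r_{ij} = s_{ij} / (s_i · s_j):
  r[X,X] = 1 (diagonal).
  r[X,Y] = 0.5 / (2.4083 · 2.3452) = 0.5 / 5.648 = 0.0885
  r[Y,Y] = 1 (diagonal).

R is symmetric with unit diagonal. Assembling:

R = [[1, 0.0885],
 [0.0885, 1]]


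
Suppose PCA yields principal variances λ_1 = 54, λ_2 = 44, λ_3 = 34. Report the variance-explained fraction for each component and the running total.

Step 1 — total variance = trace(Sigma) = Σ λ_i = 54 + 44 + 34 = 132.

Step 2 — fraction explained by component i = λ_i / Σ λ:
  PC1: 54/132 = 0.4091
  PC2: 44/132 = 0.3333
  PC3: 34/132 = 0.2576

Step 3 — cumulative fraction after k components = (λ_1 + ... + λ_k) / Σ λ:
  k = 1: 54/132 = 0.4091
  k = 2: (54 + 44)/132 = 98/132 = 0.7424
  k = 3: (54 + 44 + 34)/132 = 132/132 = 1

Summary (fraction, with percent):

explained: PC1 0.4091 (40.91%), PC2 0.3333 (33.33%), PC3 0.2576 (25.76%);  cumulative: 0.4091, 0.7424, 1


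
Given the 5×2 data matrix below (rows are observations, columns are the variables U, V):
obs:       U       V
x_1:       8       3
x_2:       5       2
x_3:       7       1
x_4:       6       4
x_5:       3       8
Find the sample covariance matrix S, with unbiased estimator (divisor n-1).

Step 1 — column means:
  mean(U) = (8 + 5 + 7 + 6 + 3) / 5 = 29/5 = 5.8
  mean(V) = (3 + 2 + 1 + 4 + 8) / 5 = 18/5 = 3.6

Step 2 — sample covariance S[i,j] = (1/(n-1)) · Σ_k (x_{k,i} - mean_i) · (x_{k,j} - mean_j), with n-1 = 4.
  S[U,U] = ((2.2)·(2.2) + (-0.8)·(-0.8) + (1.2)·(1.2) + (0.2)·(0.2) + (-2.8)·(-2.8)) / 4 = 14.8/4 = 3.7
  S[U,V] = ((2.2)·(-0.6) + (-0.8)·(-1.6) + (1.2)·(-2.6) + (0.2)·(0.4) + (-2.8)·(4.4)) / 4 = -15.4/4 = -3.85
  S[V,V] = ((-0.6)·(-0.6) + (-1.6)·(-1.6) + (-2.6)·(-2.6) + (0.4)·(0.4) + (4.4)·(4.4)) / 4 = 29.2/4 = 7.3

S is symmetric (S[j,i] = S[i,j]). Assembling:

S = [[3.7, -3.85],
 [-3.85, 7.3]]


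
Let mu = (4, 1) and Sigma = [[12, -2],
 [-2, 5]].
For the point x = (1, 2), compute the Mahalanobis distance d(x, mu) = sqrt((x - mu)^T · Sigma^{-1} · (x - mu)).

Step 1 — centre the observation: (x - mu) = (-3, 1).

Step 2 — invert Sigma. det(Sigma) = 12·5 - (-2)² = 56.
  Sigma^{-1} = (1/det) · [[d, -b], [-b, a]] = [[0.0893, 0.0357],
 [0.0357, 0.2143]].

Step 3 — form the quadratic (x - mu)^T · Sigma^{-1} · (x - mu):
  Sigma^{-1} · (x - mu) = (-0.2321, 0.1071).
  (x - mu)^T · [Sigma^{-1} · (x - mu)] = (-3)·(-0.2321) + (1)·(0.1071) = 0.8036.

Step 4 — take square root: d = √(0.8036) ≈ 0.8964.

d(x, mu) = √(0.8036) ≈ 0.8964


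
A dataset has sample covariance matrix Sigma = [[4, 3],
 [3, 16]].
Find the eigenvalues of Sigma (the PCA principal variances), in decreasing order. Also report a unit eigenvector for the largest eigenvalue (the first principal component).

Step 1 — characteristic polynomial of 2×2 Sigma:
  det(Sigma - λI) = λ² - trace · λ + det = 0.
  trace = 4 + 16 = 20, det = 4·16 - (3)² = 55.
Step 2 — discriminant:
  Δ = trace² - 4·det = 400 - 220 = 180.
Step 3 — eigenvalues:
  λ = (trace ± √Δ)/2 = (20 ± 13.4164)/2,
  λ_1 = 16.7082,  λ_2 = 3.2918.

Step 4 — unit eigenvector for λ_1: solve (Sigma - λ_1 I)v = 0. First row:
  (4 - 16.7082)·v_x + (3)·v_y = 0, i.e. (-12.7082)·v_x + (3)·v_y = 0,
  so v ∝ (b, λ_1 - a) = (3, 12.7082) = u.
  ||u|| = √((3)² + (12.7082)²) = √(170.4984) ≈ 13.0575,
  v_1 = u/||u|| ≈ (0.2298, 0.9732) (||v_1|| = 1).

λ_1 = 16.7082,  λ_2 = 3.2918;  v_1 ≈ (0.2298, 0.9732)


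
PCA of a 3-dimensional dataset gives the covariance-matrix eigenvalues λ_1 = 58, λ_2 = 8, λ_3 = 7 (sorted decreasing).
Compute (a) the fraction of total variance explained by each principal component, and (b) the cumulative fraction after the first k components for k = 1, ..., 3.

Step 1 — total variance = trace(Sigma) = Σ λ_i = 58 + 8 + 7 = 73.

Step 2 — fraction explained by component i = λ_i / Σ λ:
  PC1: 58/73 = 0.7945
  PC2: 8/73 = 0.1096
  PC3: 7/73 = 0.0959

Step 3 — cumulative fraction after k components = (λ_1 + ... + λ_k) / Σ λ:
  k = 1: 58/73 = 0.7945
  k = 2: (58 + 8)/73 = 66/73 = 0.9041
  k = 3: (58 + 8 + 7)/73 = 73/73 = 1

Summary (fraction, with percent):

explained: PC1 0.7945 (79.45%), PC2 0.1096 (10.96%), PC3 0.0959 (9.59%);  cumulative: 0.7945, 0.9041, 1


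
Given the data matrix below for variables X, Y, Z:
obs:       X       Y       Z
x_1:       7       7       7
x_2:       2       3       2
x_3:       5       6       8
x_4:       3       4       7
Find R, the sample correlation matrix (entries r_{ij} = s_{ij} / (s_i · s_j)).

Step 1 — column means:
  mean(X) = (7 + 2 + 5 + 3) / 4 = 17/4 = 4.25
  mean(Y) = (7 + 3 + 6 + 4) / 4 = 20/4 = 5
  mean(Z) = (7 + 2 + 8 + 7) / 4 = 24/4 = 6

Step 2 — sample variances and covariances s[i,j] = (1/(n-1)) · Σ_k (x_{k,i} - mean_i) · (x_{k,j} - mean_j), with n-1 = 3:
  s[X,X] = ((2.75)·(2.75) + (-2.25)·(-2.25) + (0.75)·(0.75) + (-1.25)·(-1.25)) / 3 = 14.75/3 = 4.9167
  s[X,Y] = ((2.75)·(2) + (-2.25)·(-2) + (0.75)·(1) + (-1.25)·(-1)) / 3 = 12/3 = 4
  s[X,Z] = ((2.75)·(1) + (-2.25)·(-4) + (0.75)·(2) + (-1.25)·(1)) / 3 = 12/3 = 4
  s[Y,Y] = ((2)·(2) + (-2)·(-2) + (1)·(1) + (-1)·(-1)) / 3 = 10/3 = 3.3333
  s[Y,Z] = ((2)·(1) + (-2)·(-4) + (1)·(2) + (-1)·(1)) / 3 = 11/3 = 3.6667
  s[Z,Z] = ((1)·(1) + (-4)·(-4) + (2)·(2) + (1)·(1)) / 3 = 22/3 = 7.3333
  Sample standard deviations s_i = √(s[i,i]):
  s(X) = √(4.9167) = 2.2174
  s(Y) = √(3.3333) = 1.8257
  s(Z) = √(7.3333) = 2.708

Step 3 — r_{ij} = s_{ij} / (s_i · s_j):
  r[X,X] = 1 (diagonal).
  r[X,Y] = 4 / (2.2174 · 1.8257) = 4 / 4.0483 = 0.9881
  r[X,Z] = 4 / (2.2174 · 2.708) = 4 / 6.0046 = 0.6662
  r[Y,Y] = 1 (diagonal).
  r[Y,Z] = 3.6667 / (1.8257 · 2.708) = 3.6667 / 4.9441 = 0.7416
  r[Z,Z] = 1 (diagonal).

R is symmetric with unit diagonal. Assembling:

R = [[1, 0.9881, 0.6662],
 [0.9881, 1, 0.7416],
 [0.6662, 0.7416, 1]]


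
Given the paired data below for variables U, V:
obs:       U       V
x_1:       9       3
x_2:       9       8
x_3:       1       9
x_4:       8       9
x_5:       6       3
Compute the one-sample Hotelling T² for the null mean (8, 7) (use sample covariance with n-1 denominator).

Step 1 — sample mean vector:
  mean(U) = (9 + 9 + 1 + 8 + 6) / 5 = 33/5 = 6.6
  mean(V) = (3 + 8 + 9 + 9 + 3) / 5 = 32/5 = 6.4
  x̄ = (6.6, 6.4),  deviation x̄ - mu_0 = (6.6, 6.4) - (8, 7) = (-1.4, -0.6).

Step 2 — sample covariance matrix, S[i,j] = (1/(n-1)) · Σ_k (x_{k,i} - mean_i) · (x_{k,j} - mean_j), divisor n-1 = 4:
  S[U,U] = ((2.4)·(2.4) + (2.4)·(2.4) + (-5.6)·(-5.6) + (1.4)·(1.4) + (-0.6)·(-0.6)) / 4 = 45.2/4 = 11.3
  S[U,V] = ((2.4)·(-3.4) + (2.4)·(1.6) + (-5.6)·(2.6) + (1.4)·(2.6) + (-0.6)·(-3.4)) / 4 = -13.2/4 = -3.3
  S[V,V] = ((-3.4)·(-3.4) + (1.6)·(1.6) + (2.6)·(2.6) + (2.6)·(2.6) + (-3.4)·(-3.4)) / 4 = 39.2/4 = 9.8
  S = [[11.3, -3.3],
 [-3.3, 9.8]].

Step 3 — invert S. det(S) = 11.3·9.8 - (-3.3)² = 99.85.
  S^{-1} = (1/det) · [[d, -b], [-b, a]] = [[0.0981, 0.033],
 [0.033, 0.1132]].

Step 4 — quadratic form (x̄ - mu_0)^T · S^{-1} · (x̄ - mu_0):
  S^{-1} · (x̄ - mu_0) = (-0.1572, -0.1142),
  (x̄ - mu_0)^T · [...] = (-1.4)·(-0.1572) + (-0.6)·(-0.1142) = 0.2886.

Step 5 — scale by n: T² = 5 · 0.2886 = 1.4432.

T² ≈ 1.4432
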